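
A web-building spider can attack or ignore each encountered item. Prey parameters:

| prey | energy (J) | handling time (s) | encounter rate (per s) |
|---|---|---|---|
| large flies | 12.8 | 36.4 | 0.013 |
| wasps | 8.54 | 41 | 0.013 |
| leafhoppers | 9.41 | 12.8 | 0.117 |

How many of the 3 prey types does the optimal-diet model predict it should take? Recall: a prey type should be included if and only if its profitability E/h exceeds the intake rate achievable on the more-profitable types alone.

1

Rank by E/h (J/s): leafhoppers 0.735, large flies 0.352, wasps 0.208. Include each in turn until the next type's E/h falls below the running intake rate.
Rate on top 1: 0.4408. large flies: 0.352 < 0.4408 → exclude; stop.
Optimal diet: leafhoppers — 1 of 3 types.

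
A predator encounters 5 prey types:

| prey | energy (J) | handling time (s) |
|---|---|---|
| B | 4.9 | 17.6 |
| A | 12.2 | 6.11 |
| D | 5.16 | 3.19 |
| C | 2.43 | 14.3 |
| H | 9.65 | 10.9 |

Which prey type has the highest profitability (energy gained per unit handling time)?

A

In descending order of E/h:
A: 12.2/6.11 = 2 J/s
D: 5.16/3.19 = 1.62 J/s
H: 9.65/10.9 = 0.885 J/s
B: 4.9/17.6 = 0.278 J/s
C: 2.43/14.3 = 0.17 J/s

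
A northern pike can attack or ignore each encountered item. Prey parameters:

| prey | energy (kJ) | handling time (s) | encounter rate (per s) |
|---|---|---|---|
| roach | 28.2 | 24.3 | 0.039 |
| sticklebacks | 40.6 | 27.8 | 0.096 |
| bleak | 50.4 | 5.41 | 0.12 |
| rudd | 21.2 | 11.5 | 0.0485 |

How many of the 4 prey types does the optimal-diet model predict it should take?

1

E/h in descending order: bleak 9.32, rudd 1.84, sticklebacks 1.46, roach 1.16 kJ/s. The optimal diet is the largest prefix of this list for which every included type satisfies E_i/h_i > R on the types above it.
Rate on top 1: 3.667. rudd: 1.84 < 3.667 → exclude; stop.
Optimal diet: bleak — 1 of 4 types.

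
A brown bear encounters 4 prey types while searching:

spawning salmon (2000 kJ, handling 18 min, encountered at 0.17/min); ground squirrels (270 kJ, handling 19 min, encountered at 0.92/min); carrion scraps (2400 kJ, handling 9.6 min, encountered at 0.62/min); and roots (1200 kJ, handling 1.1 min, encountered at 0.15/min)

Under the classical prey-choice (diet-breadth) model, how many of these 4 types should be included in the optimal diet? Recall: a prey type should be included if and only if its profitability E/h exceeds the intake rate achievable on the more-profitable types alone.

Profitabilities (E/h, kJ/min): roots 1.09e+03, carrion scraps 250, spawning salmon 111, ground squirrels 14.2. Add prey in this order while the next type's profitability exceeds the intake rate on those already taken.
Rate on top 1: 154.5. carrion scraps: 250 > 154.5 → include.
Rate on top 2: 234.4. spawning salmon: 111 < 234.4 → exclude; stop.
Optimal diet: roots, carrion scraps — 2 of 4 types.

2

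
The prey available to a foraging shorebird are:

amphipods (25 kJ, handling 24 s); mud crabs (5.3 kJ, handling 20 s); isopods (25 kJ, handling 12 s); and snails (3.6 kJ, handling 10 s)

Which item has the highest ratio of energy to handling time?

Profitability E/h (kJ/s): amphipods = 25/24 = 1.04, mud crabs = 5.3/20 = 0.265, isopods = 25/12 = 2.08, snails = 3.6/10 = 0.36.
Ranked: isopods > amphipods > snails > mud crabs.

isopods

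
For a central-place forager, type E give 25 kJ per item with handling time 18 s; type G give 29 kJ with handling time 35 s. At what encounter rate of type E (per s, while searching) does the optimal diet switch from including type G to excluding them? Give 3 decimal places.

Drop type G once their profitability E₂/h₂ falls below the rate achievable on type E alone: E₂/h₂ = λE₁/(1 + λh₁).
Solve for λ: λE₁h₂ = E₂(1 + λh₁) → λ(E₁h₂ − E₂h₁) = E₂ → λ = E₂/(E₁h₂ − E₂h₁).
λ = 29/(25×35 − 29×18) = 29/353 = 0.08215 per s.

0.082 per s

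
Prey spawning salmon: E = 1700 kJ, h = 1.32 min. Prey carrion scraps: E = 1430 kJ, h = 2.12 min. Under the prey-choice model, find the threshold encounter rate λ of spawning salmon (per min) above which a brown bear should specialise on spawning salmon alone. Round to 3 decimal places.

0.833 per min

The zero-one rule: include carrion scraps iff E₂/h₂ > λE₁/(1+λh₁). Equality gives the switch point.
λE₁h₂ = E₂ + λE₂h₁ ⇒ λ = E₂/(E₁h₂ − E₂h₁) = 1430/(3604 − 1888) = 0.8331 per min.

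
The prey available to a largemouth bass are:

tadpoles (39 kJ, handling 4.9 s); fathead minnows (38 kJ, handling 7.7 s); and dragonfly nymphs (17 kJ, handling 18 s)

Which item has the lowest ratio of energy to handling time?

Profitability E/h (kJ/s): tadpoles = 39/4.9 = 7.96, fathead minnows = 38/7.7 = 4.94, dragonfly nymphs = 17/18 = 0.944.
Ranked: tadpoles > fathead minnows > dragonfly nymphs.

dragonfly nymphs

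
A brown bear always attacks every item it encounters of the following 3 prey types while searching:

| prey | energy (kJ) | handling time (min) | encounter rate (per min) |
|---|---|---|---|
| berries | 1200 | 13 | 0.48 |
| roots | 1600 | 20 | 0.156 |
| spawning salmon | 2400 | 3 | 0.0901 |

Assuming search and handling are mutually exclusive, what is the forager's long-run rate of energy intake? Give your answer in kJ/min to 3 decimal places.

98.007 kJ/min

R = (0.48×1200 + 0.156×1600 + 0.0901×2400) / (1 + 0.48×13 + 0.156×20 + 0.0901×3) = 1042/10.63 = 98.01 kJ/min.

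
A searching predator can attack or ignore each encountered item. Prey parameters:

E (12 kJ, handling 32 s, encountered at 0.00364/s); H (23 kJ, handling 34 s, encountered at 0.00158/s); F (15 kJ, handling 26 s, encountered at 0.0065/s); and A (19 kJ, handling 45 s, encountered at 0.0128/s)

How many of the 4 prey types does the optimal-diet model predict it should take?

4

Rank by E/h (kJ/s): H 0.676, F 0.577, A 0.422, E 0.375. Include each in turn until the next type's E/h falls below the running intake rate.
Rate on top 1: 0.03449. F: 0.577 > 0.03449 → include.
Rate on top 2: 0.1095. A: 0.422 > 0.1095 → include.
Rate on top 3: 0.2096. E: 0.375 > 0.2096 → include.
Optimal diet: H, F, A, E — 4 of 4 types.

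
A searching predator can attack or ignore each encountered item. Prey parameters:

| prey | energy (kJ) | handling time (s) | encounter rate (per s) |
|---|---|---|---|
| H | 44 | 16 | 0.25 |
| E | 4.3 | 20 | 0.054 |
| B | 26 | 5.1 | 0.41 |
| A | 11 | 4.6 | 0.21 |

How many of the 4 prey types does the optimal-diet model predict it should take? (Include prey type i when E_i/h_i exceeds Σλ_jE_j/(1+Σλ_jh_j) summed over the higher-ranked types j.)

1

Rank by E/h (kJ/s): B 5.1, H 2.75, A 2.39, E 0.215. Include each in turn until the next type's E/h falls below the running intake rate.
Rate on top 1: 3.449. H: 2.75 < 3.449 → exclude; stop.
Optimal diet: B — 1 of 4 types.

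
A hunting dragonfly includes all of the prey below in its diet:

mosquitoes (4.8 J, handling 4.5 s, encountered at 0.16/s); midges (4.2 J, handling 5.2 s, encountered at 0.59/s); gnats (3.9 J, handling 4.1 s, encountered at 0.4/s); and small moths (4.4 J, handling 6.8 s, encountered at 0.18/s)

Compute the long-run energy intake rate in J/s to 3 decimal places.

R = Σλ_iE_i / (1 + Σλ_ih_i)
Numerator: 0.16×4.8 + 0.59×4.2 + 0.4×3.9 + 0.18×4.4 = 5.598
Denominator: 1 + 0.16×4.5 + 0.59×5.2 + 0.4×4.1 + 0.18×6.8 = 7.652
R = 5.598/7.652 = 0.7316 J/s

0.732 J/s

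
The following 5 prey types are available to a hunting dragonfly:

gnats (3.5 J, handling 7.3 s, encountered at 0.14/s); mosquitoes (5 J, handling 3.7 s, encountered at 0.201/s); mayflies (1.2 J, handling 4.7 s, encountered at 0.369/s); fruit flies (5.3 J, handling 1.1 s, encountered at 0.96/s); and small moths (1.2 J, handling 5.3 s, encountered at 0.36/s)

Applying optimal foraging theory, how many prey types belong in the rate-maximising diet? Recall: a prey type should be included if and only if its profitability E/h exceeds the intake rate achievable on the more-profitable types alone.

Rank by E/h (J/s): fruit flies 4.82, mosquitoes 1.35, gnats 0.479, mayflies 0.255, small moths 0.226. Include each in turn until the next type's E/h falls below the running intake rate.
Rate on top 1: 2.475. mosquitoes: 1.35 < 2.475 → exclude; stop.
Optimal diet: fruit flies — 1 of 5 types.

1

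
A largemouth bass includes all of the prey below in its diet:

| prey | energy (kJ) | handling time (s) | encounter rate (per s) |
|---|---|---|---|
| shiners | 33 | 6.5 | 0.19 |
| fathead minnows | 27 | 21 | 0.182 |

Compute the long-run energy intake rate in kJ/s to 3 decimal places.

R = (0.19×33 + 0.182×27) / (1 + 0.19×6.5 + 0.182×21) = 11.18/6.057 = 1.846 kJ/s.

1.846 kJ/s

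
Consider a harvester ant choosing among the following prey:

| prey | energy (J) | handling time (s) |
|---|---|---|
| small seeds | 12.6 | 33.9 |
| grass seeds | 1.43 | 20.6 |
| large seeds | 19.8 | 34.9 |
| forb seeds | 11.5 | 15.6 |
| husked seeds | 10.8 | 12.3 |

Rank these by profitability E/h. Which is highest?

husked seeds

Profitability E/h (J/s): small seeds = 12.6/33.9 = 0.372, grass seeds = 1.43/20.6 = 0.0694, large seeds = 19.8/34.9 = 0.567, forb seeds = 11.5/15.6 = 0.737, husked seeds = 10.8/12.3 = 0.878.
Ranked: husked seeds > forb seeds > large seeds > small seeds > grass seeds.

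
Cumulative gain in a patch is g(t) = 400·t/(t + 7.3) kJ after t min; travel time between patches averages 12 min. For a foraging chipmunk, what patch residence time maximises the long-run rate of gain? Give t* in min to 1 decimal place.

9.4 min

Optimal t* satisfies g'(t*) = g(t*)/(T + t*).
g'(t) = 400·7.3/(t + 7.3)². Setting 400·7.3/(t+7.3)² = 400t/[(t+7.3)(12+t)] gives 7.3(12+t) = t(t+7.3), so t² = 7.3×12 = 87.6.
t* = √87.6 = 9.359 min.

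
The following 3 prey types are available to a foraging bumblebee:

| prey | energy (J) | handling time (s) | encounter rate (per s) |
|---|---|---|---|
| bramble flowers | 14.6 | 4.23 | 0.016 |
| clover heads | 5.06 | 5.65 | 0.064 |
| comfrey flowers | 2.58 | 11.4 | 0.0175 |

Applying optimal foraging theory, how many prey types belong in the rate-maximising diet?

Rank by E/h (J/s): bramble flowers 3.45, clover heads 0.896, comfrey flowers 0.226. Include each in turn until the next type's E/h falls below the running intake rate.
Rate on top 1: 0.2188. clover heads: 0.896 > 0.2188 → include.
Rate on top 2: 0.39. comfrey flowers: 0.226 < 0.39 → exclude; stop.
Optimal diet: bramble flowers, clover heads — 2 of 3 types.

2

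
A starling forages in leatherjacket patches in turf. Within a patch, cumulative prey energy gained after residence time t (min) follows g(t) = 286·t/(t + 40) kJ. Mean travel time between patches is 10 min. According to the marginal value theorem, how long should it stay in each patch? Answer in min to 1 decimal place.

20.0 min

Maximise g(t)/(T+t): set derivative to zero → g'(t)(T+t) = g(t).
g'(t) = 286·40/(t + 40)². Setting 286·40/(t+40)² = 286t/[(t+40)(10+t)] gives 40(10+t) = t(t+40), so t² = 40×10 = 400.
t* = √400 = 20 min.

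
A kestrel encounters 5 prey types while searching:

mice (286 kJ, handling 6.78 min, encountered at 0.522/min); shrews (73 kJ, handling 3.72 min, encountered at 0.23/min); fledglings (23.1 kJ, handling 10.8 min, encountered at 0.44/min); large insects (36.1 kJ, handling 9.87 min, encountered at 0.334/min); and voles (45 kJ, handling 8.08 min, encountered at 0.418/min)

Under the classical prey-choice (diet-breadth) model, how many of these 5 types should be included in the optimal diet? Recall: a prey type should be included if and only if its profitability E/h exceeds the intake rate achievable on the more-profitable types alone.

Profitabilities (E/h, kJ/min): mice 42.2, shrews 19.6, voles 5.57, large insects 3.66, fledglings 2.14. Add prey in this order while the next type's profitability exceeds the intake rate on those already taken.
Rate on top 1: 32.89. shrews: 19.6 < 32.89 → exclude; stop.
Optimal diet: mice — 1 of 5 types.

1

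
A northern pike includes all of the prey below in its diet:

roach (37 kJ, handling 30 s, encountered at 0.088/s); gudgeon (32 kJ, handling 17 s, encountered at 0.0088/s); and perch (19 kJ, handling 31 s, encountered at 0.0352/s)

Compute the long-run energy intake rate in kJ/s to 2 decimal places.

0.86 kJ/s

R = (0.088×37 + 0.0088×32 + 0.0352×19) / (1 + 0.088×30 + 0.0088×17 + 0.0352×31) = 4.206/4.881 = 0.8618 kJ/s.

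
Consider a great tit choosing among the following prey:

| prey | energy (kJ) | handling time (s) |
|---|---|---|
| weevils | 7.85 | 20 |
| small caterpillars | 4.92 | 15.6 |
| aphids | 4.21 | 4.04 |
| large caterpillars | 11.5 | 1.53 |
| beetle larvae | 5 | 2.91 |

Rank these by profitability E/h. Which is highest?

In descending order of E/h:
large caterpillars: 11.5/1.53 = 7.52 kJ/s
beetle larvae: 5/2.91 = 1.72 kJ/s
aphids: 4.21/4.04 = 1.04 kJ/s
weevils: 7.85/20 = 0.392 kJ/s
small caterpillars: 4.92/15.6 = 0.315 kJ/s

large caterpillars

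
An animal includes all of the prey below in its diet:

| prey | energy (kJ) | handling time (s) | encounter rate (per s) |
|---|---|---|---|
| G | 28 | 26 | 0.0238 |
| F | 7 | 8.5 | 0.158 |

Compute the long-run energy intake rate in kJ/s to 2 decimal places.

0.60 kJ/s

R = (0.0238×28 + 0.158×7) / (1 + 0.0238×26 + 0.158×8.5) = 1.772/2.962 = 0.5984 kJ/s.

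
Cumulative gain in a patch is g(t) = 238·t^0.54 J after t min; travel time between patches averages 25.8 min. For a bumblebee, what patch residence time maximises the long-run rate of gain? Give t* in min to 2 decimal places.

30.29 min

By the marginal value theorem, leave when the instantaneous gain rate g'(t) equals the habitat-wide average g(t)/(T + t).
g'(t) = 0.54·238·t^-0.46. Setting 0.54·238·t^-0.46 = 238·t^0.54/(25.8+t) gives 0.54(25.8+t) = t, so 0.46·t = 0.54×25.8.
t* = 0.54×25.8/0.46 = 30.29 min.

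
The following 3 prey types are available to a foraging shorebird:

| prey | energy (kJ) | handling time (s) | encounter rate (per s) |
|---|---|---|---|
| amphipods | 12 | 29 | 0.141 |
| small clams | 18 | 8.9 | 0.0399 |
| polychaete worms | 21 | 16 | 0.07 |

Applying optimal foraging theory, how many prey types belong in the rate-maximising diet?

Profitabilities (E/h, kJ/s): small clams 2.02, polychaete worms 1.31, amphipods 0.414. Add prey in this order while the next type's profitability exceeds the intake rate on those already taken.
Rate on top 1: 0.53. polychaete worms: 1.31 > 0.53 → include.
Rate on top 2: 0.8841. amphipods: 0.414 < 0.8841 → exclude; stop.
Optimal diet: small clams, polychaete worms — 2 of 3 types.

2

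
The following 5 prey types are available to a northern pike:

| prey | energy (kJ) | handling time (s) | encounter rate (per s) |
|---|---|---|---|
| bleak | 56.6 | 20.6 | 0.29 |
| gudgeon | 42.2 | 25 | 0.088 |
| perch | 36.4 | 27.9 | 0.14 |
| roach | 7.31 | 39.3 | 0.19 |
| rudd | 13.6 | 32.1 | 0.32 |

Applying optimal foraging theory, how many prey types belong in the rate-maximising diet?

1

Profitabilities (E/h, kJ/s): bleak 2.75, gudgeon 1.69, perch 1.3, rudd 0.424, roach 0.186. Add prey in this order while the next type's profitability exceeds the intake rate on those already taken.
Rate on top 1: 2.354. gudgeon: 1.69 < 2.354 → exclude; stop.
Optimal diet: bleak — 1 of 5 types.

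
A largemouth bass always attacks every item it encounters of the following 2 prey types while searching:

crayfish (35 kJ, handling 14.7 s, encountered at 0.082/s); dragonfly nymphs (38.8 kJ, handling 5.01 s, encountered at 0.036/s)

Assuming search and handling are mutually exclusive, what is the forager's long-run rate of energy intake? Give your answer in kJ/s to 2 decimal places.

1.79 kJ/s

Energy encountered per unit search time: 0.082×35 + 0.036×38.8 = 4.267 kJ/s.
Handling time per unit search time: 0.082×14.7 + 0.036×5.01 = 1.386.
Rate = 4.267/(1 + 1.386) = 1.788 kJ/s.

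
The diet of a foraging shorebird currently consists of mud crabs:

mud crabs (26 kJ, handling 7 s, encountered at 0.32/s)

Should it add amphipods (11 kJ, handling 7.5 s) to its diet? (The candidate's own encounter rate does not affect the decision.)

No

Current rate: (0.32×26)/(1 + 0.32×7) = 2.568 kJ/s.
amphipods: E/h = 11/7.5 = 1.467 kJ/s.
1.467 < 2.568, so adding amphipods would lower the average — exclude it.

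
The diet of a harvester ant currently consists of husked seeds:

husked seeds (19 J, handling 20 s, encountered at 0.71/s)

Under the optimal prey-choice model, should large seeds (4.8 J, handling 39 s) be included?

No

Current rate: (0.71×19)/(1 + 0.71×20) = 0.8875 J/s.
Profitability of large seeds: 4.8/39 = 0.1231 J/s.
Since 0.1231 < R, time spent handling large seeds is better spent searching.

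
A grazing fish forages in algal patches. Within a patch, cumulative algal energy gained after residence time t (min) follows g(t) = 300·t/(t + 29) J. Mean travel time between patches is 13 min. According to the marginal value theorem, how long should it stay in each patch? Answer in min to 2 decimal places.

19.42 min

By the marginal value theorem, leave when the instantaneous gain rate g'(t) equals the habitat-wide average g(t)/(T + t).
g'(t) = 300·29/(t + 29)². Setting 300·29/(t+29)² = 300t/[(t+29)(13+t)] gives 29(13+t) = t(t+29), so t² = 29×13 = 377.
t* = √377 = 19.42 min.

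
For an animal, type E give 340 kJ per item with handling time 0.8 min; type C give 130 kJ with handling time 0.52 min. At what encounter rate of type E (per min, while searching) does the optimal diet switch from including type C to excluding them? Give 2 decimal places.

Drop type C once their profitability E₂/h₂ falls below the rate achievable on type E alone: E₂/h₂ = λE₁/(1 + λh₁).
Solve for λ: λE₁h₂ = E₂(1 + λh₁) → λ(E₁h₂ − E₂h₁) = E₂ → λ = E₂/(E₁h₂ − E₂h₁).
λ = 130/(340×0.52 − 130×0.8) = 130/72.8 = 1.786 per min.

1.79 per min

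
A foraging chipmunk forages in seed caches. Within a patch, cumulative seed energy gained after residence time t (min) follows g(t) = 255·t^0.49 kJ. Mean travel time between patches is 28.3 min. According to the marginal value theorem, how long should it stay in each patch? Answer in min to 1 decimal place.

Optimal t* satisfies g'(t*) = g(t*)/(T + t*).
g'(t) = 0.49·255·t^-0.51. Setting 0.49·255·t^-0.51 = 255·t^0.49/(28.3+t) gives 0.49(28.3+t) = t, so 0.51·t = 0.49×28.3.
t* = 0.49×28.3/0.51 = 27.19 min.

27.2 min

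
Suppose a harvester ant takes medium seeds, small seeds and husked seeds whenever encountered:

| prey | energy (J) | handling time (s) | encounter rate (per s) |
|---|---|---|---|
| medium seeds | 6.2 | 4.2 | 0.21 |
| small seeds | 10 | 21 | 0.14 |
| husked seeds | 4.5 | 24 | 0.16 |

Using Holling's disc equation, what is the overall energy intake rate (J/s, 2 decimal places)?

0.40 J/s

R = Σλ_iE_i / (1 + Σλ_ih_i)
Numerator: 0.21×6.2 + 0.14×10 + 0.16×4.5 = 3.422
Denominator: 1 + 0.21×4.2 + 0.14×21 + 0.16×24 = 8.662
R = 3.422/8.662 = 0.3951 J/s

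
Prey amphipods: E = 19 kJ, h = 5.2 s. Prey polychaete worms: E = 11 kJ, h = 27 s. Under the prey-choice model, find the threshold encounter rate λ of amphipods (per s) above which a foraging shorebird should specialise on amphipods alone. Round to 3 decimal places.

The zero-one rule: include polychaete worms iff E₂/h₂ > λE₁/(1+λh₁). Equality gives the switch point.
λE₁h₂ = E₂ + λE₂h₁ ⇒ λ = E₂/(E₁h₂ − E₂h₁) = 11/(513 − 57.2) = 0.02413 per s.

0.024 per s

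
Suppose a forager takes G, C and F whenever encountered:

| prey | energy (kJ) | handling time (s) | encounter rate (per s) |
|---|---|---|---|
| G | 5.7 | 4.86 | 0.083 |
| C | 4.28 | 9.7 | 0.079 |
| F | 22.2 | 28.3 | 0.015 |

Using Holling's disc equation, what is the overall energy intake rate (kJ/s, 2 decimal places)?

Energy encountered per unit search time: 0.083×5.7 + 0.079×4.28 + 0.015×22.2 = 1.144 kJ/s.
Handling time per unit search time: 0.083×4.86 + 0.079×9.7 + 0.015×28.3 = 1.594.
Rate = 1.144/(1 + 1.594) = 0.4411 kJ/s.

0.44 kJ/s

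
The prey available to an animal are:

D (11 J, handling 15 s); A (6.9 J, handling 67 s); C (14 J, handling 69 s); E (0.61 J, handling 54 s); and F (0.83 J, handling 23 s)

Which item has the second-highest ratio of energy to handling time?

C

Profitability E/h (J/s): D = 11/15 = 0.733, A = 6.9/67 = 0.103, C = 14/69 = 0.203, E = 0.61/54 = 0.0113, F = 0.83/23 = 0.0361.
Ranked: D > C > A > F > E.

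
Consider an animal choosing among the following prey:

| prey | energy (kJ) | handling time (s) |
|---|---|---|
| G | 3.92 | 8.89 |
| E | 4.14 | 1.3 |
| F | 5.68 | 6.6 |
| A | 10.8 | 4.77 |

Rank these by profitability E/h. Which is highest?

In descending order of E/h:
E: 4.14/1.3 = 3.18 kJ/s
A: 10.8/4.77 = 2.26 kJ/s
F: 5.68/6.6 = 0.861 kJ/s
G: 3.92/8.89 = 0.441 kJ/s

E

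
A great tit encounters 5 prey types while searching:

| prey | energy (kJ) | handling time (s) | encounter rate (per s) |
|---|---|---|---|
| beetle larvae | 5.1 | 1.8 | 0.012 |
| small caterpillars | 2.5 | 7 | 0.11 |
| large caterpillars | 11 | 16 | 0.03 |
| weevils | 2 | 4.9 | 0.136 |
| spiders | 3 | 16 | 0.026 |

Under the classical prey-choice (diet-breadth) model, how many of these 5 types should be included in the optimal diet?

4

Rank by E/h (kJ/s): beetle larvae 2.83, large caterpillars 0.688, weevils 0.408, small caterpillars 0.357, spiders 0.188. Include each in turn until the next type's E/h falls below the running intake rate.
Rate on top 1: 0.05991. large caterpillars: 0.688 > 0.05991 → include.
Rate on top 2: 0.2605. weevils: 0.408 > 0.2605 → include.
Rate on top 3: 0.3059. small caterpillars: 0.357 > 0.3059 → include.
Rate on top 4: 0.3193. spiders: 0.188 < 0.3193 → exclude; stop.
Optimal diet: beetle larvae, large caterpillars, weevils, small caterpillars — 4 of 5 types.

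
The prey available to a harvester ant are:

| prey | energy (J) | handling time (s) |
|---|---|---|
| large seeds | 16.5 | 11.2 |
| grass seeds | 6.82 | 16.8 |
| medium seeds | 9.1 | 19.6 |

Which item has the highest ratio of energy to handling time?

Profitability E/h (J/s): large seeds = 16.5/11.2 = 1.47, grass seeds = 6.82/16.8 = 0.406, medium seeds = 9.1/19.6 = 0.464.
Ranked: large seeds > medium seeds > grass seeds.

large seeds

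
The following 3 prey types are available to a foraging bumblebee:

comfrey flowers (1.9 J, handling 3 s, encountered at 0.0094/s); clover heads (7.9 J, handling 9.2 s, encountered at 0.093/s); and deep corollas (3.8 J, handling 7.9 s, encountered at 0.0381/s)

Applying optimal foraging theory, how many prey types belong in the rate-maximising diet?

3

Profitabilities (E/h, J/s): clover heads 0.859, comfrey flowers 0.633, deep corollas 0.481. Add prey in this order while the next type's profitability exceeds the intake rate on those already taken.
Rate on top 1: 0.3959. comfrey flowers: 0.633 > 0.3959 → include.
Rate on top 2: 0.3995. deep corollas: 0.481 > 0.3995 → include.
Optimal diet: clover heads, comfrey flowers, deep corollas — 3 of 3 types.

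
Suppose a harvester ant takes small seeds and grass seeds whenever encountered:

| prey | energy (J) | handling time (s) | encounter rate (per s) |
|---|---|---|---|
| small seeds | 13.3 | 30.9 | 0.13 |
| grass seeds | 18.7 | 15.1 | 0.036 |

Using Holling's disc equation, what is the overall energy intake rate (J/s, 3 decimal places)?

0.432 J/s

Energy encountered per unit search time: 0.13×13.3 + 0.036×18.7 = 2.402 J/s.
Handling time per unit search time: 0.13×30.9 + 0.036×15.1 = 4.561.
Rate = 2.402/(1 + 4.561) = 0.432 J/s.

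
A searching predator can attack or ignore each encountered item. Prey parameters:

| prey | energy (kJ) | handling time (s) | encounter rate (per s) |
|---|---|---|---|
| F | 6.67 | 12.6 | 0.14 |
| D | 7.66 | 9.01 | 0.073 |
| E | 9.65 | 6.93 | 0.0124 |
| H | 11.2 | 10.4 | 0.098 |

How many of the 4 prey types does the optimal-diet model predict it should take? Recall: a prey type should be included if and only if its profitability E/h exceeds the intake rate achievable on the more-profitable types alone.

3

Rank by E/h (kJ/s): E 1.39, H 1.08, D 0.85, F 0.529. Include each in turn until the next type's E/h falls below the running intake rate.
Rate on top 1: 0.1102. H: 1.08 > 0.1102 → include.
Rate on top 2: 0.5782. D: 0.85 > 0.5782 → include.
Rate on top 3: 0.643. F: 0.529 < 0.643 → exclude; stop.
Optimal diet: E, H, D — 3 of 4 types.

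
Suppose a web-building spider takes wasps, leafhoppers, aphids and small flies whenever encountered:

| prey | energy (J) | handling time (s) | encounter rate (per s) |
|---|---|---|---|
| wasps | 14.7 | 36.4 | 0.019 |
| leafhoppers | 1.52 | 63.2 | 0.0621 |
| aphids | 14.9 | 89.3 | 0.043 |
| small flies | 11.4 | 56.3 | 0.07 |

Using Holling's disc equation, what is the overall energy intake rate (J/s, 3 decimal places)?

0.135 J/s

Energy encountered per unit search time: 0.019×14.7 + 0.0621×1.52 + 0.043×14.9 + 0.07×11.4 = 1.812 J/s.
Handling time per unit search time: 0.019×36.4 + 0.0621×63.2 + 0.043×89.3 + 0.07×56.3 = 12.4.
Rate = 1.812/(1 + 12.4) = 0.1353 J/s.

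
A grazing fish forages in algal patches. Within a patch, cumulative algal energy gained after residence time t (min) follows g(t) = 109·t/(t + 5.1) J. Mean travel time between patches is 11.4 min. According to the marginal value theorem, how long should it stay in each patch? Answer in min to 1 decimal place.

Optimal t* satisfies g'(t*) = g(t*)/(T + t*).
g'(t) = 109·5.1/(t + 5.1)². Setting 109·5.1/(t+5.1)² = 109t/[(t+5.1)(11.4+t)] gives 5.1(11.4+t) = t(t+5.1), so t² = 5.1×11.4 = 58.14.
t* = √58.14 = 7.625 min.

7.6 min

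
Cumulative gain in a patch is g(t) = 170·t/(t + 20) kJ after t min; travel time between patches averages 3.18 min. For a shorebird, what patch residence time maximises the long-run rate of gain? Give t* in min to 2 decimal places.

7.97 min

By the marginal value theorem, leave when the instantaneous gain rate g'(t) equals the habitat-wide average g(t)/(T + t).
g'(t) = 170·20/(t + 20)². Setting 170·20/(t+20)² = 170t/[(t+20)(3.18+t)] gives 20(3.18+t) = t(t+20), so t² = 20×3.18 = 63.6.
t* = √63.6 = 7.975 min.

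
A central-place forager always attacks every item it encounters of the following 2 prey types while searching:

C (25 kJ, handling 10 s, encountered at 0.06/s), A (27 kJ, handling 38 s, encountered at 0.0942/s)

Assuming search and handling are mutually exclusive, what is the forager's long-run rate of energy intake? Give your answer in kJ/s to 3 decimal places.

0.781 kJ/s

R = (0.06×25 + 0.0942×27) / (1 + 0.06×10 + 0.0942×38) = 4.043/5.18 = 0.7806 kJ/s.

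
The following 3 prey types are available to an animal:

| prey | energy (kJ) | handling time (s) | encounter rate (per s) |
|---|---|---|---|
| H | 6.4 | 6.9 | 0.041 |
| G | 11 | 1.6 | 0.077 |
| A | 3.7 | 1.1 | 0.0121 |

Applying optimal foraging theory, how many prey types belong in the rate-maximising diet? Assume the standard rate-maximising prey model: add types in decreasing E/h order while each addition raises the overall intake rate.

3

Profitabilities (E/h, kJ/s): G 6.88, A 3.36, H 0.928. Add prey in this order while the next type's profitability exceeds the intake rate on those already taken.
Rate on top 1: 0.7541. A: 3.36 > 0.7541 → include.
Rate on top 2: 0.7847. H: 0.928 > 0.7847 → include.
Optimal diet: G, A, H — 3 of 3 types.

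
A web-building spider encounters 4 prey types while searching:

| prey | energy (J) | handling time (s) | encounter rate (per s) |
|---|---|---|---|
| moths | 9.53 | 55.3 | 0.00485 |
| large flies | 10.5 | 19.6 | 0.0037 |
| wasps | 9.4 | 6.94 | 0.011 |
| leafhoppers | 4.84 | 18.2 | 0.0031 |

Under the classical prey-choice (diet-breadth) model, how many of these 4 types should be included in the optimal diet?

4

Profitabilities (E/h, J/s): wasps 1.35, large flies 0.536, leafhoppers 0.266, moths 0.172. Add prey in this order while the next type's profitability exceeds the intake rate on those already taken.
Rate on top 1: 0.09607. large flies: 0.536 > 0.09607 → include.
Rate on top 2: 0.1238. leafhoppers: 0.266 > 0.1238 → include.
Rate on top 3: 0.1305. moths: 0.172 > 0.1305 → include.
Optimal diet: wasps, large flies, leafhoppers, moths — 4 of 4 types.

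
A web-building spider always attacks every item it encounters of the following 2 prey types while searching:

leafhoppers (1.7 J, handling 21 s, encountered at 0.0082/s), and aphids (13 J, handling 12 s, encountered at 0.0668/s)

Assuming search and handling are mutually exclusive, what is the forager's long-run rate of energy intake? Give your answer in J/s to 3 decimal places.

0.447 J/s

R = Σλ_iE_i / (1 + Σλ_ih_i)
Numerator: 0.0082×1.7 + 0.0668×13 = 0.8823
Denominator: 1 + 0.0082×21 + 0.0668×12 = 1.974
R = 0.8823/1.974 = 0.447 J/s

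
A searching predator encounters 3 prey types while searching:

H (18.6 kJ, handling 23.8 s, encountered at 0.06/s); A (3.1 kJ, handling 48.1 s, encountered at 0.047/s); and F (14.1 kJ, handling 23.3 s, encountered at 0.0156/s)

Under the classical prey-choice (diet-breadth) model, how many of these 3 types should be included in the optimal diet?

Rank by E/h (kJ/s): H 0.782, F 0.605, A 0.0644. Include each in turn until the next type's E/h falls below the running intake rate.
Rate on top 1: 0.4596. F: 0.605 > 0.4596 → include.
Rate on top 2: 0.4786. A: 0.0644 < 0.4786 → exclude; stop.
Optimal diet: H, F — 2 of 3 types.

2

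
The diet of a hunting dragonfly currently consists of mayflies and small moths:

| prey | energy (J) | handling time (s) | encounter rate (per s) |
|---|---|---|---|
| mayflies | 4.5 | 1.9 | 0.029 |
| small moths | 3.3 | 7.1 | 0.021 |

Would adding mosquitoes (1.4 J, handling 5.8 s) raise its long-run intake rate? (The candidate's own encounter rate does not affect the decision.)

Yes

Current rate: (0.029×4.5 + 0.021×3.3)/(1 + 0.029×1.9 + 0.021×7.1) = 0.1659 J/s.
mosquitoes: E/h = 1.4/5.8 = 0.2414 J/s.
0.2414 > 0.1659, so adding mosquitoes raises the average — include it.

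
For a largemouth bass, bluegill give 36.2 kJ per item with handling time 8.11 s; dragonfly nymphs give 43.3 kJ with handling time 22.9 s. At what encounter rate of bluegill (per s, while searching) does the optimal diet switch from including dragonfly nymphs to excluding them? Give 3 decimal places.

0.091 per s

Drop dragonfly nymphs once their profitability E₂/h₂ falls below the rate achievable on bluegill alone: E₂/h₂ = λE₁/(1 + λh₁).
Solve for λ: λE₁h₂ = E₂(1 + λh₁) → λ(E₁h₂ − E₂h₁) = E₂ → λ = E₂/(E₁h₂ − E₂h₁).
λ = 43.3/(36.2×22.9 − 43.3×8.11) = 43.3/477.8 = 0.09062 per s.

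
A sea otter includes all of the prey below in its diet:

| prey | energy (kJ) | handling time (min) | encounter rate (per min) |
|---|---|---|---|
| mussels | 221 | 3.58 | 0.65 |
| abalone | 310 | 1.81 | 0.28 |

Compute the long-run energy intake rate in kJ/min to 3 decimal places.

Energy encountered per unit search time: 0.65×221 + 0.28×310 = 230.5 kJ/min.
Handling time per unit search time: 0.65×3.58 + 0.28×1.81 = 2.834.
Rate = 230.5/(1 + 2.834) = 60.11 kJ/min.

60.110 kJ/min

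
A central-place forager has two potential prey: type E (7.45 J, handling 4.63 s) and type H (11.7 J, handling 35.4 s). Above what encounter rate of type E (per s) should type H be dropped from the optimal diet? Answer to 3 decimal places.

Drop type H once their profitability E₂/h₂ falls below the rate achievable on type E alone: E₂/h₂ = λE₁/(1 + λh₁).
Solve for λ: λE₁h₂ = E₂(1 + λh₁) → λ(E₁h₂ − E₂h₁) = E₂ → λ = E₂/(E₁h₂ − E₂h₁).
λ = 11.7/(7.45×35.4 − 11.7×4.63) = 11.7/209.6 = 0.05583 per s.

0.056 per s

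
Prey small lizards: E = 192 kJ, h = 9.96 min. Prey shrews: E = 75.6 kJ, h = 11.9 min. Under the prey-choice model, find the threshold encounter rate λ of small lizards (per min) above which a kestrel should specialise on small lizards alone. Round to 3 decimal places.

0.049 per min

Drop shrews once their profitability E₂/h₂ falls below the rate achievable on small lizards alone: E₂/h₂ = λE₁/(1 + λh₁).
Solve for λ: λE₁h₂ = E₂(1 + λh₁) → λ(E₁h₂ − E₂h₁) = E₂ → λ = E₂/(E₁h₂ − E₂h₁).
λ = 75.6/(192×11.9 − 75.6×9.96) = 75.6/1532 = 0.04935 per min.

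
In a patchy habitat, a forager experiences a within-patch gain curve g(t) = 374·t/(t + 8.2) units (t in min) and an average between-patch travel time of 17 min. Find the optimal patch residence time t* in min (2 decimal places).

11.81 min

By the marginal value theorem, leave when the instantaneous gain rate g'(t) equals the habitat-wide average g(t)/(T + t).
g'(t) = 374·8.2/(t + 8.2)². Setting 374·8.2/(t+8.2)² = 374t/[(t+8.2)(17+t)] gives 8.2(17+t) = t(t+8.2), so t² = 8.2×17 = 139.4.
t* = √139.4 = 11.81 min.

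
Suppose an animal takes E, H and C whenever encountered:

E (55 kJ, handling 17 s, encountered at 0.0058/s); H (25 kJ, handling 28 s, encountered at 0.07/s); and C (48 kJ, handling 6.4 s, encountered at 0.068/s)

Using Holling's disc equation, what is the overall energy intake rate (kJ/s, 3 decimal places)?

1.526 kJ/s

R = (0.0058×55 + 0.07×25 + 0.068×48) / (1 + 0.0058×17 + 0.07×28 + 0.068×6.4) = 5.333/3.494 = 1.526 kJ/s.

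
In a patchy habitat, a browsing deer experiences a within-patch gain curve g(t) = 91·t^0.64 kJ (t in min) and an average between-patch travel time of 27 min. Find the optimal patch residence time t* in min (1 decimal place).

48.0 min

Optimal t* satisfies g'(t*) = g(t*)/(T + t*).
g'(t) = 0.64·91·t^-0.36. Setting 0.64·91·t^-0.36 = 91·t^0.64/(27+t) gives 0.64(27+t) = t, so 0.36·t = 0.64×27.
t* = 0.64×27/0.36 = 48 min.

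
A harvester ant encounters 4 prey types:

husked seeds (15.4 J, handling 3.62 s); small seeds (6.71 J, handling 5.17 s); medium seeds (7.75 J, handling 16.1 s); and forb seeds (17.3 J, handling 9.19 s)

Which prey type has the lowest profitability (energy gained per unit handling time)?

medium seeds

In descending order of E/h:
husked seeds: 15.4/3.62 = 4.25 J/s
forb seeds: 17.3/9.19 = 1.88 J/s
small seeds: 6.71/5.17 = 1.3 J/s
medium seeds: 7.75/16.1 = 0.481 J/s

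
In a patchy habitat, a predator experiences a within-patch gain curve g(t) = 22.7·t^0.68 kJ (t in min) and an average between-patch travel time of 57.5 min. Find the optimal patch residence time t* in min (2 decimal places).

Maximise g(t)/(T+t): set derivative to zero → g'(t)(T+t) = g(t).
g'(t) = 0.68·22.7·t^-0.32. Setting 0.68·22.7·t^-0.32 = 22.7·t^0.68/(57.5+t) gives 0.68(57.5+t) = t, so 0.32·t = 0.68×57.5.
t* = 0.68×57.5/0.32 = 122.2 min.

122.19 min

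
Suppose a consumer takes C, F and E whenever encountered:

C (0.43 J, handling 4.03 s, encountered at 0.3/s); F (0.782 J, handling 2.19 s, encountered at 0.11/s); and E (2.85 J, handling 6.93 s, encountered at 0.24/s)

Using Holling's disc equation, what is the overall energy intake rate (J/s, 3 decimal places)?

0.219 J/s

Energy encountered per unit search time: 0.3×0.43 + 0.11×0.782 + 0.24×2.85 = 0.899 J/s.
Handling time per unit search time: 0.3×4.03 + 0.11×2.19 + 0.24×6.93 = 3.113.
Rate = 0.899/(1 + 3.113) = 0.2186 J/s.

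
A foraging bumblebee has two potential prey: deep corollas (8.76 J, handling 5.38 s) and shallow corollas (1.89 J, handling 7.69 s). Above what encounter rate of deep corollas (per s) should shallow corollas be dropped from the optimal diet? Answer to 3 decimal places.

Drop shallow corollas once their profitability E₂/h₂ falls below the rate achievable on deep corollas alone: E₂/h₂ = λE₁/(1 + λh₁).
Solve for λ: λE₁h₂ = E₂(1 + λh₁) → λ(E₁h₂ − E₂h₁) = E₂ → λ = E₂/(E₁h₂ − E₂h₁).
λ = 1.89/(8.76×7.69 − 1.89×5.38) = 1.89/57.2 = 0.03304 per s.

0.033 per s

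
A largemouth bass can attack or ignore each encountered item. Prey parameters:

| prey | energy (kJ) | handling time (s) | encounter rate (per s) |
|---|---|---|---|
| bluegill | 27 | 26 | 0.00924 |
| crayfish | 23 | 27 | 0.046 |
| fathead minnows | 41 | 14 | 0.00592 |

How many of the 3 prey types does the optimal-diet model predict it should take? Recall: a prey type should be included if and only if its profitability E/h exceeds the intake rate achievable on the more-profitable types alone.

Profitabilities (E/h, kJ/s): fathead minnows 2.93, bluegill 1.04, crayfish 0.852. Add prey in this order while the next type's profitability exceeds the intake rate on those already taken.
Rate on top 1: 0.2241. bluegill: 1.04 > 0.2241 → include.
Rate on top 2: 0.372. crayfish: 0.852 > 0.372 → include.
Optimal diet: fathead minnows, bluegill, crayfish — 3 of 3 types.

3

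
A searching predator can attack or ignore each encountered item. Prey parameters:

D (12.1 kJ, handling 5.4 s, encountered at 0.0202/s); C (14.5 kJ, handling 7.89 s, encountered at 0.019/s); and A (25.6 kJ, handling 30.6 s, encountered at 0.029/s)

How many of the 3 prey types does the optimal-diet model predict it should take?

3

Rank by E/h (kJ/s): D 2.24, C 1.84, A 0.837. Include each in turn until the next type's E/h falls below the running intake rate.
Rate on top 1: 0.2204. C: 1.84 > 0.2204 → include.
Rate on top 2: 0.413. A: 0.837 > 0.413 → include.
Optimal diet: D, C, A — 3 of 3 types.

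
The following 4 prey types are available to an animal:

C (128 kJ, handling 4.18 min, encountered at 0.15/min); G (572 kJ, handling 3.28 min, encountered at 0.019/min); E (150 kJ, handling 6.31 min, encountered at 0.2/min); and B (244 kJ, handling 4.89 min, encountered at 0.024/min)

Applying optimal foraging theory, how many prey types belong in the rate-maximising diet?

4

Rank by E/h (kJ/min): G 174, B 49.9, C 30.6, E 23.8. Include each in turn until the next type's E/h falls below the running intake rate.
Rate on top 1: 10.23. B: 49.9 > 10.23 → include.
Rate on top 2: 14.18. C: 30.6 > 14.18 → include.
Rate on top 3: 19.88. E: 23.8 > 19.88 → include.
Optimal diet: G, B, C, E — 4 of 4 types.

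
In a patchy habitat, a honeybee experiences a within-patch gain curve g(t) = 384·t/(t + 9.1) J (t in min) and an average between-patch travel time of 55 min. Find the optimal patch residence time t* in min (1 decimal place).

Maximise g(t)/(T+t): set derivative to zero → g'(t)(T+t) = g(t).
g'(t) = 384·9.1/(t + 9.1)². Setting 384·9.1/(t+9.1)² = 384t/[(t+9.1)(55+t)] gives 9.1(55+t) = t(t+9.1), so t² = 9.1×55 = 500.5.
t* = √500.5 = 22.37 min.

22.4 min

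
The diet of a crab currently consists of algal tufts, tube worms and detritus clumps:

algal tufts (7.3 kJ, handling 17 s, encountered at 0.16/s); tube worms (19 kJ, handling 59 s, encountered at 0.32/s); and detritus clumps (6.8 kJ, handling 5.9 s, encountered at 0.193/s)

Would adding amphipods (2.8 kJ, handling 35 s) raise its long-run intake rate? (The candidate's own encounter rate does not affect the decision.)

On algal tufts, tube worms and detritus clumps alone, R = ΣλE/(1+Σλh) = 8.56/23.74 = 0.3606 kJ/s.
Profitability of amphipods: 2.8/35 = 0.08 kJ/s.
0.08 < 0.3606, so adding amphipods would lower the average — exclude it.

No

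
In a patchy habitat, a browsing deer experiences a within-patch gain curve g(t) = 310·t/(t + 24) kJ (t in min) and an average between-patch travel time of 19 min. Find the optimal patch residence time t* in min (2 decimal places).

Optimal t* satisfies g'(t*) = g(t*)/(T + t*).
g'(t) = 310·24/(t + 24)². Setting 310·24/(t+24)² = 310t/[(t+24)(19+t)] gives 24(19+t) = t(t+24), so t² = 24×19 = 456.
t* = √456 = 21.35 min.

21.35 min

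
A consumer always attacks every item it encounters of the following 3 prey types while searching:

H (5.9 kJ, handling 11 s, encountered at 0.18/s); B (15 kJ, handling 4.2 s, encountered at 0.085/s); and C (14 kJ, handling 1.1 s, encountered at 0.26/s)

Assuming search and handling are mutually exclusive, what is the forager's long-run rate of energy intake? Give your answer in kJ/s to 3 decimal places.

1.650 kJ/s

R = (0.18×5.9 + 0.085×15 + 0.26×14) / (1 + 0.18×11 + 0.085×4.2 + 0.26×1.1) = 5.977/3.623 = 1.65 kJ/s.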